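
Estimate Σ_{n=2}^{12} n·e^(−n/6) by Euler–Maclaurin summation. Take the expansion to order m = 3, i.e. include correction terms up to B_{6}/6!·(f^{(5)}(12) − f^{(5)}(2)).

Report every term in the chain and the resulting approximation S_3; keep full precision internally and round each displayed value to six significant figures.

Integral: ∫_2^12 x·e^(−x/6) dx = 19.7773.
Boundary: ½(f(2) + f(12)) = ½(1.43306 + 1.62402) = 1.52854.
Integral + boundary = 21.3058.
Correction k=1: B_{2}/2! · (f^{(1)}(12) − f^{(1)}(2)) = 1/12 · (-0.135335 − 0.477688) = -0.0510852.
Partial sum through k=1: 21.2548.
Correction k=2: B_{4}/4! · (f^{(3)}(12) − f^{(3)}(2)) = −1/720 · (0.00375931 − 0.0530764) = 6.84959e-05.
Partial sum through k=2: 21.2548.
Correction k=3: B_{6}/6! · (f^{(5)}(12) − f^{(5)}(2)) = 1/30240 · (0.000313276 − 0.00258010) = -7.49612e-08.

S_3 ≈ 21.2548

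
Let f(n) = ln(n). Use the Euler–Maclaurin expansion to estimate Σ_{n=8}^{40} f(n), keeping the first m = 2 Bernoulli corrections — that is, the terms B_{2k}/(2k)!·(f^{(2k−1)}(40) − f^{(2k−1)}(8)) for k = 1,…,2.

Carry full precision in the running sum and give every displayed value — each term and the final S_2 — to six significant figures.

∫_8^40 ln(x) dx evaluates to 98.9196.
½[f(8) + f(40)] = ½[2.07944 + 3.68888] = 2.88416.
Running total after boundary: 101.804.
Correction k=1: B_{2}/2! · (f^{(1)}(40) − f^{(1)}(8)) = 1/12 · (0.0250000 − 0.125000) = -0.00833333.
Partial sum through k=1: 101.795.
Correction k=2: B_{4}/4! · (f^{(3)}(40) − f^{(3)}(8)) = −1/720 · (3.12500e-05 − 0.00390625) = 5.38194e-06.

S_2 ≈ 101.795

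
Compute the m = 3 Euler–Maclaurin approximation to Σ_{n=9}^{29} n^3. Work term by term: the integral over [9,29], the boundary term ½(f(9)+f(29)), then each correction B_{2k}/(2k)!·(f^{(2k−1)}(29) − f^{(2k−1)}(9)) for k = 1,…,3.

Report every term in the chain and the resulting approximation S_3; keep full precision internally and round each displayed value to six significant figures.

S_3 ≈ 187929

∫_9^29 x^3 dx evaluates to 175180.
Endpoint term: (f(9) + f(29))/2 = (729.000 + 24389.0)/2 = 12559.0.
Running total after boundary: 187739.
k=1: B_{2}/(2)! × [f^{(1)}(29) − f^{(1)}(9)] = 1/12 × (2523.00 − 243.000) = 190.000.
Running total after k=1: 187929.
k=2: B_{4}/(4)! × [f^{(3)}(29) − f^{(3)}(9)] = −1/720 × (6.00000 − 6.00000) = 0.00000.
Running total after k=2: 187929.
k=3: B_{6}/(6)! × [f^{(5)}(29) − f^{(5)}(9)] = 1/30240 × (0.00000 − 0.00000) = 0.00000.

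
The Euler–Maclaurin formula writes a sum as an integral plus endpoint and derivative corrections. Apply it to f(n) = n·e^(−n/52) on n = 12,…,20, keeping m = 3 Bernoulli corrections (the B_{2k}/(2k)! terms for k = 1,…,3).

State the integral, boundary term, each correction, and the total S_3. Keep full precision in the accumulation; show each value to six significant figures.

S_3 ≈ 105.142

∫_12^20 x·e^(−x/52) dx evaluates to 93.5874.
½[f(12) + f(20)] = ½[9.52707 + 13.6142] = 11.5707.
Running total after boundary: 105.158.
Order-1 term: 1/12 · (0.418900 − 0.610710) = -0.0159841.
Running total after k=1: 105.142.
Order-2 term: −1/720 · (0.000658404 − 0.000813075) = 2.14821e-07.
Running total after k=2: 105.142.
Order-3 term: 1/30240 · (4.29693e-07 − 5.17861e-07) = -2.91561e-12.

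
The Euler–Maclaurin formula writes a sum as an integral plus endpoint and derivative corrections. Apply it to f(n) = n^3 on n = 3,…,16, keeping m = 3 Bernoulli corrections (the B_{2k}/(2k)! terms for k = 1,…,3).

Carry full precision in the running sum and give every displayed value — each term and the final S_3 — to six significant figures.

The integral term ∫_3^16 x^3 dx = 16363.8.
½[f(3) + f(16)] = ½[27.0000 + 4096.00] = 2061.50.
So far: 18425.2.
Correction k=1: B_{2}/2! · (f^{(1)}(16) − f^{(1)}(3)) = 1/12 · (768.000 − 27.0000) = 61.7500.
Running total after k=1: 18487.0.
Correction k=2: B_{4}/4! · (f^{(3)}(16) − f^{(3)}(3)) = −1/720 · (6.00000 − 6.00000) = 0.00000.
Running total after k=2: 18487.0.
Correction k=3: B_{6}/6! · (f^{(5)}(16) − f^{(5)}(3)) = 1/30240 · (0.00000 − 0.00000) = 0.00000.

S_3 ≈ 18487.0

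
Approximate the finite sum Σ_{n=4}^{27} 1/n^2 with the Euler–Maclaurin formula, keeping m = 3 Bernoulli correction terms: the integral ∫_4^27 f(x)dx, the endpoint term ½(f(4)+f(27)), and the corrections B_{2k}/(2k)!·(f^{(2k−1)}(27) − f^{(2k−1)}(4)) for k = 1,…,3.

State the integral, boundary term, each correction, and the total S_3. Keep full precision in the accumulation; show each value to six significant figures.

The integral term ∫_4^27 1/x^2 dx = 0.212963.
Boundary: ½(f(4) + f(27)) = ½(0.0625000 + 0.00137174) = 0.0319359.
So far: 0.244899.
k=1: B_{2}/(2)! × [f^{(1)}(27) − f^{(1)}(4)] = 1/12 × (-0.000101611 − (-0.0312500)) = 0.00259570.
After k=1: 0.247495.
k=2: B_{4}/(4)! × [f^{(3)}(27) − f^{(3)}(4)] = −1/720 × (-1.67260e-06 − (-0.0234375)) = -3.25498e-05.
After k=2: 0.247462.
k=3: B_{6}/(6)! × [f^{(5)}(27) − f^{(5)}(4)] = 1/30240 × (-6.88313e-08 − (-0.0439453)) = 1.45322e-06.

S_3 ≈ 0.247463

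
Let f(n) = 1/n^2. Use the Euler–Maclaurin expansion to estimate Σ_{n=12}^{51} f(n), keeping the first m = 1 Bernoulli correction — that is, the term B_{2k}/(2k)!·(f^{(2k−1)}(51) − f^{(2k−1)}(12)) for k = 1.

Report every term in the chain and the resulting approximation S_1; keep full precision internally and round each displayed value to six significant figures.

S_1 ≈ 0.0674851

∫_12^51 1/x^2 dx evaluates to 0.0637255.
Endpoint term: (f(12) + f(51))/2 = (0.00694444 + 0.000384468)/2 = 0.00366446.
Running total after boundary: 0.0673899.
Correction k=1: B_{2}/2! · (f^{(1)}(51) − f^{(1)}(12)) = 1/12 · (-1.50772e-05 − (-0.00115741)) = 9.51942e-05.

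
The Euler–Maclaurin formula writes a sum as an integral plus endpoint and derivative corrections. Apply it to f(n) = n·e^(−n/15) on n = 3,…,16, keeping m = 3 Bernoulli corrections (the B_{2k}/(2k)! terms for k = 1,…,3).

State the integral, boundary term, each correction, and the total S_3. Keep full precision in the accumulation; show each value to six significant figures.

Integral: ∫_3^16 x·e^(−x/15) dx = 61.0258.
½[f(3) + f(16)] = ½[2.45619 + 5.50646] = 3.98133.
Running total after boundary: 65.0071.
Order-1 term: 1/12 · (-0.0229436 − 0.654985) = -0.0564940.
After k=1: 64.9506.
Order-2 term: −1/720 · (0.00295717 − 0.0101886) = 1.00437e-05.
After k=2: 64.9506.
Order-3 term: 1/30240 · (2.67392e-05 − 7.76278e-05) = -1.68282e-09.

S_3 ≈ 64.9506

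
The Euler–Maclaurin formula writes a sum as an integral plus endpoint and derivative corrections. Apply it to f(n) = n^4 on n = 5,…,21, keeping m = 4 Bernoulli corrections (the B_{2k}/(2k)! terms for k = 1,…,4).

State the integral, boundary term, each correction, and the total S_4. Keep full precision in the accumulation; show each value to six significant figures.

∫_5^21 x^4 dx evaluates to 816195.
½[f(5) + f(21)] = ½[625.000 + 194481] = 97553.0.
So far: 913748.
Correction k=1: B_{2}/2! · (f^{(1)}(21) − f^{(1)}(5)) = 1/12 · (37044.0 − 500.000) = 3045.33.
After k=1: 916794.
Correction k=2: B_{4}/4! · (f^{(3)}(21) − f^{(3)}(5)) = −1/720 · (504.000 − 120.000) = -0.533333.
After k=2: 916793.
Correction k=3: B_{6}/6! · (f^{(5)}(21) − f^{(5)}(5)) = 1/30240 · (0.00000 − 0.00000) = 0.00000.
After k=3: 916793.
Correction k=4: B_{8}/8! · (f^{(7)}(21) − f^{(7)}(5)) = −1/1209600 · (0.00000 − 0.00000) = 0.00000.

S_4 ≈ 916793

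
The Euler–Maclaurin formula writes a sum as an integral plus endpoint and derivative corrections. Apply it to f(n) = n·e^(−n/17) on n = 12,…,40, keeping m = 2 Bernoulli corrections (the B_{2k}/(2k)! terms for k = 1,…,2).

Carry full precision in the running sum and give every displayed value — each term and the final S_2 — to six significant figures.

Integral: ∫_12^40 x·e^(−x/17) dx = 151.239.
Boundary: ½(f(12) + f(40)) = ½(5.92407 + 3.80356) = 4.86382.
So far: 156.103.
Correction k=1: B_{2}/2! · (f^{(1)}(40) − f^{(1)}(12)) = 1/12 · (-0.128650 − 0.145198) = -0.0228207.
After k=1: 156.080.
Correction k=2: B_{4}/4! · (f^{(3)}(40) − f^{(3)}(12)) = −1/720 · (0.000212900 − 0.00391884) = 5.14713e-06.

S_2 ≈ 156.080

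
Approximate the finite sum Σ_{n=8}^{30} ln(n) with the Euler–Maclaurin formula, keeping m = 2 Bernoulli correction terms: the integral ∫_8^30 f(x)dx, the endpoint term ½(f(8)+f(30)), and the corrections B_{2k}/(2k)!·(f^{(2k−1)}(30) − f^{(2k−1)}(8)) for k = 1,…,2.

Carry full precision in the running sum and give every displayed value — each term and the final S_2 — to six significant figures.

S_2 ≈ 66.1331

Integral: ∫_8^30 ln(x) dx = 63.4004.
½[f(8) + f(30)] = ½[2.07944 + 3.40120] = 2.74032.
Integral + boundary = 66.1407.
k=1: B_{2}/(2)! × [f^{(1)}(30) − f^{(1)}(8)] = 1/12 × (0.0333333 − 0.125000) = -0.00763889.
After k=1: 66.1331.
k=2: B_{4}/(4)! × [f^{(3)}(30) − f^{(3)}(8)] = −1/720 × (7.40741e-05 − 0.00390625) = 5.32247e-06.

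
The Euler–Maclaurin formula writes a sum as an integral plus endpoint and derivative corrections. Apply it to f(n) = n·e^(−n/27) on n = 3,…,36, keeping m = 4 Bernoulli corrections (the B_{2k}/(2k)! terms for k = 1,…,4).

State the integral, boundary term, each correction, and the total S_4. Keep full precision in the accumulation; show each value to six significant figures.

Integral: ∫_3^36 x·e^(−x/27) dx = 276.441.
½[f(3) + f(36)] = ½[2.68452 + 9.48950] = 6.08701.
Integral + boundary = 282.528.
k=1: B_{2}/(2)! × [f^{(1)}(36) − f^{(1)}(3)] = 1/12 × (-0.0878657 − 0.795413) = -0.0736065.
After k=1: 282.455.
k=2: B_{4}/(4)! × [f^{(3)}(36) − f^{(3)}(3)] = −1/720 × (0.000602645 − 0.00354608) = 4.08810e-06.
After k=2: 282.455.
k=3: B_{6}/(6)! × [f^{(5)}(36) − f^{(5)}(3)] = 1/30240 × (1.81868e-06 − 8.23190e-06) = -2.12077e-10.
After k=3: 282.455.
k=4: B_{8}/(8)! × [f^{(7)}(36) − f^{(7)}(3)] = −1/1209600 × (3.85554e-09 − 1.59115e-08) = 9.96691e-15.

S_4 ≈ 282.455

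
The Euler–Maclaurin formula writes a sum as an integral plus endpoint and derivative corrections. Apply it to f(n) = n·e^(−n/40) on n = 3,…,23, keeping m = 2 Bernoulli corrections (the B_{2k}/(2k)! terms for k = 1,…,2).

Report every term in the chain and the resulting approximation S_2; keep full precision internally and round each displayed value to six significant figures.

The integral term ∫_3^23 x·e^(−x/40) dx = 177.703.
½[f(3) + f(23)] = ½[2.78323 + 12.9422] = 7.86272.
So far: 185.565.
Order-1 term: 1/12 · (0.239150 − 0.858163) = -0.0515844.
Running total after k=1: 185.514.
Order-2 term: −1/720 · (0.000852850 − 0.00169603) = 1.17109e-06.

S_2 ≈ 185.514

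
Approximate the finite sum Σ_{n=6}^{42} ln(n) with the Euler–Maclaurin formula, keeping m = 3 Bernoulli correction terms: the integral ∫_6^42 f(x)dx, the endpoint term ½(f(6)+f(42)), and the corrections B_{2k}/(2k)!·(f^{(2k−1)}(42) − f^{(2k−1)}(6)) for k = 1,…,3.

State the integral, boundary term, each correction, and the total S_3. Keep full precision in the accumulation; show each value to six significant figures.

∫_6^42 ln(x) dx evaluates to 110.232.
Endpoint term: (f(6) + f(42))/2 = (1.79176 + 3.73767)/2 = 2.76471.
Running total after boundary: 112.996.
Order-1 term: 1/12 · (0.0238095 − 0.166667) = -0.0119048.
Partial sum through k=1: 112.984.
Order-2 term: −1/720 · (2.69949e-05 − 0.00925926) = 1.28226e-05.
Partial sum through k=2: 112.984.
Order-3 term: 1/30240 · (1.83639e-07 − 0.00308642) = -1.02058e-07.

S_3 ≈ 112.984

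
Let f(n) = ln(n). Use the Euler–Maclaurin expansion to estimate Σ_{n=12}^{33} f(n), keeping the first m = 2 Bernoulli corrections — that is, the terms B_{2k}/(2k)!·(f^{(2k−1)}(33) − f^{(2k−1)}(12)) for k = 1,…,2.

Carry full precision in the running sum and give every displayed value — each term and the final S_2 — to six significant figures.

S_2 ≈ 67.5522

Integral: ∫_12^33 ln(x) dx = 64.5659.
½[f(12) + f(33)] = ½[2.48491 + 3.49651] = 2.99071.
Running total after boundary: 67.5566.
Correction k=1: B_{2}/2! · (f^{(1)}(33) − f^{(1)}(12)) = 1/12 · (0.0303030 − 0.0833333) = -0.00441919.
After k=1: 67.5522.
Correction k=2: B_{4}/4! · (f^{(3)}(33) − f^{(3)}(12)) = −1/720 · (5.56529e-05 − 0.00115741) = 1.53021e-06.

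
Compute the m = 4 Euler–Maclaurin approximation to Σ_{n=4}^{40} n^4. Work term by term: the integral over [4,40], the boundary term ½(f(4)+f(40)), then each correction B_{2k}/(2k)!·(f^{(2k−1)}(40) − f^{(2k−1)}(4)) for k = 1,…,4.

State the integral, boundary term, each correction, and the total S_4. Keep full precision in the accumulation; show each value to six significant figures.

The integral term ∫_4^40 x^4 dx = 2.04798e+07.
½[f(4) + f(40)] = ½[256.000 + 2.56000e+06] = 1.28013e+06.
So far: 2.17599e+07.
Correction k=1: B_{2}/2! · (f^{(1)}(40) − f^{(1)}(4)) = 1/12 · (256000 − 256.000) = 21312.0.
Running total after k=1: 2.17812e+07.
Correction k=2: B_{4}/4! · (f^{(3)}(40) − f^{(3)}(4)) = −1/720 · (960.000 − 96.0000) = -1.20000.
Running total after k=2: 2.17812e+07.
Correction k=3: B_{6}/6! · (f^{(5)}(40) − f^{(5)}(4)) = 1/30240 · (0.00000 − 0.00000) = 0.00000.
Running total after k=3: 2.17812e+07.
Correction k=4: B_{8}/8! · (f^{(7)}(40) − f^{(7)}(4)) = −1/1209600 · (0.00000 − 0.00000) = 0.00000.

S_4 ≈ 2.17812e+07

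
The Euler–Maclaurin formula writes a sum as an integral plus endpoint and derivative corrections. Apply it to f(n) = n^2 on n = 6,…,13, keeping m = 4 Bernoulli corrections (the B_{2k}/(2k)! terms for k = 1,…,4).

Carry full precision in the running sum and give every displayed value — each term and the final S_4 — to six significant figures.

Integral: ∫_6^13 x^2 dx = 660.333.
Endpoint term: (f(6) + f(13))/2 = (36.0000 + 169.000)/2 = 102.500.
Running total after boundary: 762.833.
k=1: B_{2}/(2)! × [f^{(1)}(13) − f^{(1)}(6)] = 1/12 × (26.0000 − 12.0000) = 1.16667.
Running total after k=1: 764.000.
k=2: B_{4}/(4)! × [f^{(3)}(13) − f^{(3)}(6)] = −1/720 × (0.00000 − 0.00000) = 0.00000.
Running total after k=2: 764.000.
k=3: B_{6}/(6)! × [f^{(5)}(13) − f^{(5)}(6)] = 1/30240 × (0.00000 − 0.00000) = 0.00000.
Running total after k=3: 764.000.
k=4: B_{8}/(8)! × [f^{(7)}(13) − f^{(7)}(6)] = −1/1209600 × (0.00000 − 0.00000) = 0.00000.

S_4 ≈ 764.000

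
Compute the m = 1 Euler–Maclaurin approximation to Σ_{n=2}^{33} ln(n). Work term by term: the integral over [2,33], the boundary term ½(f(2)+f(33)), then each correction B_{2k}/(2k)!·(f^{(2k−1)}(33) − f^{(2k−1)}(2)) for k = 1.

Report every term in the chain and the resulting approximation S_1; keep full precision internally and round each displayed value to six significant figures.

S_1 ≈ 85.0541

Integral: ∫_2^33 ln(x) dx = 82.9985.
Endpoint term: (f(2) + f(33))/2 = (0.693147 + 3.49651)/2 = 2.09483.
Integral + boundary = 85.0933.
k=1: B_{2}/(2)! × [f^{(1)}(33) − f^{(1)}(2)] = 1/12 × (0.0303030 − 0.500000) = -0.0391414.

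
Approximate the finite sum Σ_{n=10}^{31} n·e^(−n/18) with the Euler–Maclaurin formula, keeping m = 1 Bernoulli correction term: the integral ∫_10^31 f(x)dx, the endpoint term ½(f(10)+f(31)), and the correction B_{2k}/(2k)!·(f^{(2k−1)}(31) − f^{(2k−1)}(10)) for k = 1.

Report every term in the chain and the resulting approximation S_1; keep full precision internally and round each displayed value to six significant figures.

Integral: ∫_10^31 x·e^(−x/18) dx = 131.586.
Endpoint term: (f(10) + f(31))/2 = (5.73753 + 5.53873)/2 = 5.63813.
Running total after boundary: 137.224.
Correction k=1: B_{2}/2! · (f^{(1)}(31) − f^{(1)}(10)) = 1/12 · (-0.129038 − 0.255002) = -0.0320033.

S_1 ≈ 137.192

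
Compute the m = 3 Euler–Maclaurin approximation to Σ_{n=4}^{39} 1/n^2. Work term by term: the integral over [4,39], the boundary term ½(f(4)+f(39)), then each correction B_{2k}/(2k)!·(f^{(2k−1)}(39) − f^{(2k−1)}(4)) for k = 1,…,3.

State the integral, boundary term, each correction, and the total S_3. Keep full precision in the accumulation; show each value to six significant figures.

The integral term ∫_4^39 1/x^2 dx = 0.224359.
Endpoint term: (f(4) + f(39))/2 = (0.0625000 + 0.000657462)/2 = 0.0315787.
Integral + boundary = 0.255938.
Correction k=1: B_{2}/2! · (f^{(1)}(39) − f^{(1)}(4)) = 1/12 · (-3.37160e-05 − (-0.0312500)) = 0.00260136.
After k=1: 0.258539.
Correction k=2: B_{4}/4! · (f^{(3)}(39) − f^{(3)}(4)) = −1/720 · (-2.66004e-07 − (-0.0234375)) = -3.25517e-05.
After k=2: 0.258507.
Correction k=3: B_{6}/6! · (f^{(5)}(39) − f^{(5)}(4)) = 1/30240 · (-5.24663e-09 − (-0.0439453)) = 1.45322e-06.

S_3 ≈ 0.258508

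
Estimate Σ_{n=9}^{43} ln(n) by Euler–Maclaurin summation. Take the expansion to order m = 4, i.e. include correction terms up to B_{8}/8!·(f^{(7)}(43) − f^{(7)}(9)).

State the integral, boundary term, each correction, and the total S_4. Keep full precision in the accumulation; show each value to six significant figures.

S_4 ≈ 110.928

∫_9^43 ln(x) dx evaluates to 107.957.
Endpoint term: (f(9) + f(43))/2 = (2.19722 + 3.76120)/2 = 2.97921.
Running total after boundary: 110.936.
Order-1 term: 1/12 · (0.0232558 − 0.111111) = -0.00732127.
Running total after k=1: 110.928.
Order-2 term: −1/720 · (2.51550e-05 − 0.00274348) = 3.77546e-06.
Running total after k=2: 110.928.
Order-3 term: 1/30240 · (1.63256e-07 − 0.000406442) = -1.34351e-08.
Running total after k=3: 110.928.
Order-4 term: −1/1209600 · (2.64883e-09 − 0.000150534) = 1.24447e-10.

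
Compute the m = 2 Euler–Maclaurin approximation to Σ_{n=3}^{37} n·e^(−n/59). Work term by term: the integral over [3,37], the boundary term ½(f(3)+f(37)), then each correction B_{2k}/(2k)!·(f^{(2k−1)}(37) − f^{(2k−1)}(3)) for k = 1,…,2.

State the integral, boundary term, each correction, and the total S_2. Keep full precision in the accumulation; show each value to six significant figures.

The integral term ∫_3^37 x·e^(−x/59) dx = 451.345.
Boundary: ½(f(3) + f(37)) = ½(2.85127 + 19.7628) = 11.3070.
So far: 462.652.
Order-1 term: 1/12 · (0.199167 − 0.902097) = -0.0585775.
Partial sum through k=1: 462.594.
Order-2 term: −1/720 · (0.000364098 − 0.000805212) = 6.12659e-07.

S_2 ≈ 462.594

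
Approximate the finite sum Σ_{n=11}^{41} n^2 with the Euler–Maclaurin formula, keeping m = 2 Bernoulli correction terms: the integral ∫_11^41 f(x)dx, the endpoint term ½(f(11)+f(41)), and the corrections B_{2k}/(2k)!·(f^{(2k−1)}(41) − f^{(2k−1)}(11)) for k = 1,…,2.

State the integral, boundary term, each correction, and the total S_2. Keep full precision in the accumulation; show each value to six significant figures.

The integral term ∫_11^41 x^2 dx = 22530.0.
Boundary: ½(f(11) + f(41)) = ½(121.000 + 1681.00) = 901.000.
So far: 23431.0.
Order-1 term: 1/12 · (82.0000 − 22.0000) = 5.00000.
Running total after k=1: 23436.0.
Order-2 term: −1/720 · (0.00000 − 0.00000) = 0.00000.

S_2 ≈ 23436.0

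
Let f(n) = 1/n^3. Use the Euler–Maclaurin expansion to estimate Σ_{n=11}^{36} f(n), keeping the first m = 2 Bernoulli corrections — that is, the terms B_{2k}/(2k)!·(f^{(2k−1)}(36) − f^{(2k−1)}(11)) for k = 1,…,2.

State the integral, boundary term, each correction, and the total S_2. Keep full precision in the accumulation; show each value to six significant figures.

S_2 ≈ 0.00414968

Integral: ∫_11^36 1/x^3 dx = 0.00374643.
½[f(11) + f(36)] = ½[0.000751315 + 2.14335e-05] = 0.000386374.
Integral + boundary = 0.00413280.
k=1: B_{2}/(2)! × [f^{(1)}(36) − f^{(1)}(11)] = 1/12 × (-1.78612e-06 − (-0.000204904)) = 1.69265e-05.
Partial sum through k=1: 0.00414973.
k=2: B_{4}/(4)! × [f^{(3)}(36) − f^{(3)}(11)] = −1/720 × (-2.75636e-08 − (-3.38684e-05)) = -4.70012e-08.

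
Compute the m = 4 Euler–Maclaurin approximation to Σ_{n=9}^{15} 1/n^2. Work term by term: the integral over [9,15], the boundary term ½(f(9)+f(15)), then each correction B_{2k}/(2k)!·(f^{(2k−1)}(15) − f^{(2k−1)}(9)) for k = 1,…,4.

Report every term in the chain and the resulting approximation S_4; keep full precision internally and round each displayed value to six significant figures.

Integral: ∫_9^15 1/x^2 dx = 0.0444444.
½[f(9) + f(15)] = ½[0.0123457 + 0.00444444] = 0.00839506.
Running total after boundary: 0.0528395.
Correction k=1: B_{2}/2! · (f^{(1)}(15) − f^{(1)}(9)) = 1/12 · (-0.000592593 − (-0.00274348)) = 0.000179241.
Partial sum through k=1: 0.0530187.
Correction k=2: B_{4}/4! · (f^{(3)}(15) − f^{(3)}(9)) = −1/720 · (-3.16049e-05 − (-0.000406442)) = -5.20607e-07.
Partial sum through k=2: 0.0530182.
Correction k=3: B_{6}/6! · (f^{(5)}(15) − f^{(5)}(9)) = 1/30240 · (-4.21399e-06 − (-0.000150534)) = 4.83863e-09.
Partial sum through k=3: 0.0530182.
Correction k=4: B_{8}/8! · (f^{(7)}(15) − f^{(7)}(9)) = −1/1209600 · (-1.04882e-06 − (-0.000104073)) = -8.51721e-11.

S_4 ≈ 0.0530182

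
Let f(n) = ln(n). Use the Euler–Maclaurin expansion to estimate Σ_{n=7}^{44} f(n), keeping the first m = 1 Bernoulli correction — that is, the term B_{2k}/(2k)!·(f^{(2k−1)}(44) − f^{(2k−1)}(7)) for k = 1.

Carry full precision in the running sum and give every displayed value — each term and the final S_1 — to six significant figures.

∫_7^44 ln(x) dx evaluates to 115.883.
Boundary: ½(f(7) + f(44)) = ½(1.94591 + 3.78419) = 2.86505.
Integral + boundary = 118.748.
Correction k=1: B_{2}/2! · (f^{(1)}(44) − f^{(1)}(7)) = 1/12 · (0.0227273 − 0.142857) = -0.0100108.

S_1 ≈ 118.738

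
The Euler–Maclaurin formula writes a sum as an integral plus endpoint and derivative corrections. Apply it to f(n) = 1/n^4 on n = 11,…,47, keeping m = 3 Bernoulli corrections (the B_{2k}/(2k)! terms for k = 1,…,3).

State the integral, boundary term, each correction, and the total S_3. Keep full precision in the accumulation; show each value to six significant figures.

∫_11^47 1/x^4 dx evaluates to 0.000247228.
Endpoint term: (f(11) + f(47))/2 = (6.83013e-05 + 2.04931e-07)/2 = 3.42531e-05.
Integral + boundary = 0.000281481.
Order-1 term: 1/12 · (-1.74410e-08 − (-2.48369e-05)) = 2.06828e-06.
Running total after k=1: 0.000283549.
Order-2 term: −1/720 · (-2.36862e-10 − (-6.15790e-06)) = -8.55231e-09.
Running total after k=2: 0.000283541.
Order-3 term: 1/30240 · (-6.00466e-12 − (-2.84994e-06)) = 9.42437e-11.

S_3 ≈ 0.000283541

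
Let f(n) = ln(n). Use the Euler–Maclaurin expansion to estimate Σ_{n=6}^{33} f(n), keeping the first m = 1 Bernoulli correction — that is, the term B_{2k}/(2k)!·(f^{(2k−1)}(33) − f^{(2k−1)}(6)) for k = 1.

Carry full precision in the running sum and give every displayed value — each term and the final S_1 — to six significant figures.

∫_6^33 ln(x) dx evaluates to 77.6342.
Boundary: ½(f(6) + f(33)) = ½(1.79176 + 3.49651) = 2.64413.
Integral + boundary = 80.2783.
Correction k=1: B_{2}/2! · (f^{(1)}(33) − f^{(1)}(6)) = 1/12 · (0.0303030 − 0.166667) = -0.0113636.

S_1 ≈ 80.2670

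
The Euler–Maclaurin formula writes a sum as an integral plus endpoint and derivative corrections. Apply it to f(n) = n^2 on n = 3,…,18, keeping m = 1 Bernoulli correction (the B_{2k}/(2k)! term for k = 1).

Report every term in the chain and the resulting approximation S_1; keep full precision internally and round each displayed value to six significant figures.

S_1 ≈ 2104.00

∫_3^18 x^2 dx evaluates to 1935.00.
Boundary: ½(f(3) + f(18)) = ½(9.00000 + 324.000) = 166.500.
Integral + boundary = 2101.50.
Correction k=1: B_{2}/2! · (f^{(1)}(18) − f^{(1)}(3)) = 1/12 · (36.0000 − 6.00000) = 2.50000.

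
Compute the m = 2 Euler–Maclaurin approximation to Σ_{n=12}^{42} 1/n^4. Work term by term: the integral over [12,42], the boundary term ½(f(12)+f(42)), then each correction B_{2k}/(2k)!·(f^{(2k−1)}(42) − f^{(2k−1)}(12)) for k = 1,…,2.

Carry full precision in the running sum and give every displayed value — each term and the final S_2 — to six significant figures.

∫_12^42 1/x^4 dx evaluates to 0.000188402.
Endpoint term: (f(12) + f(42))/2 = (4.82253e-05 + 3.21368e-07)/2 = 2.42733e-05.
So far: 0.000212675.
Order-1 term: 1/12 · (-3.06065e-08 − (-1.60751e-05)) = 1.33704e-06.
Running total after k=1: 0.000214012.
Order-2 term: −1/720 · (-5.20519e-10 − (-3.34898e-06)) = -4.65064e-09.

S_2 ≈ 0.000214008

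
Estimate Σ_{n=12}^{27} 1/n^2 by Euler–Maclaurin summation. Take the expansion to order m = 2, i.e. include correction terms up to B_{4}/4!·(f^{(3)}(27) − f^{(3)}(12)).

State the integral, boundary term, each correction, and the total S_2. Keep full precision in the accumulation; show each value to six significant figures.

∫_12^27 1/x^2 dx evaluates to 0.0462963.
½[f(12) + f(27)] = ½[0.00694444 + 0.00137174] = 0.00415809.
So far: 0.0504544.
Order-1 term: 1/12 · (-0.000101611 − (-0.00115741)) = 8.79831e-05.
Running total after k=1: 0.0505424.
Order-2 term: −1/720 · (-1.67260e-06 − (-9.64506e-05)) = -1.31636e-07.

S_2 ≈ 0.0505422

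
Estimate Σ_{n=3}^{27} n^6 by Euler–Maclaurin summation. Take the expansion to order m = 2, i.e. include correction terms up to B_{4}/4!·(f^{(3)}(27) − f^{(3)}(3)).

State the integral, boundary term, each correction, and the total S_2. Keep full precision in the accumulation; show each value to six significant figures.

S_2 ≈ 1.69522e+09

The integral term ∫_3^27 x^6 dx = 1.49434e+09.
Boundary: ½(f(3) + f(27)) = ½(729.000 + 3.87420e+08) = 1.93711e+08.
Running total after boundary: 1.68805e+09.
k=1: B_{2}/(2)! × [f^{(1)}(27) − f^{(1)}(3)] = 1/12 × (8.60934e+07 − 1458.00) = 7.17433e+06.
Partial sum through k=1: 1.69522e+09.
k=2: B_{4}/(4)! × [f^{(3)}(27) − f^{(3)}(3)] = −1/720 × (2.36196e+06 − 3240.00) = -3276.00.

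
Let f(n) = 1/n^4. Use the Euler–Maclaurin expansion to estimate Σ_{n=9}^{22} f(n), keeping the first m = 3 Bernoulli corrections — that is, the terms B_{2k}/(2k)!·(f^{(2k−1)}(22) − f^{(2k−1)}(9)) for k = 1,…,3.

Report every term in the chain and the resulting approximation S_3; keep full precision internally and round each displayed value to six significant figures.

The integral term ∫_9^22 1/x^4 dx = 0.000425943.
½[f(9) + f(22)] = ½[0.000152416 + 4.26883e-06] = 7.83423e-05.
So far: 0.000504285.
Order-1 term: 1/12 · (-7.76152e-07 − (-6.77404e-05)) = 5.58035e-06.
Running total after k=1: 0.000509865.
Order-2 term: −1/720 · (-4.81086e-08 − (-2.50890e-05)) = -3.47790e-08.
Running total after k=2: 0.000509830.
Order-3 term: 1/30240 · (-5.56628e-09 − (-1.73455e-05)) = 5.73410e-10.

S_3 ≈ 0.000509831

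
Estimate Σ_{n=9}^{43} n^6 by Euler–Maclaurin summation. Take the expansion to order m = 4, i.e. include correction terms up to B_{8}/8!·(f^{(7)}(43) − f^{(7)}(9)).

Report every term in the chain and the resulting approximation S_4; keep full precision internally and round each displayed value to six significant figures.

Integral: ∫_9^43 x^6 dx = 3.88305e+10.
½[f(9) + f(43)] = ½[531441 + 6.32136e+09] = 3.16095e+09.
Integral + boundary = 4.19915e+10.
Correction k=1: B_{2}/2! · (f^{(1)}(43) − f^{(1)}(9)) = 1/12 · (8.82051e+08 − 354294) = 7.34747e+07.
After k=1: 4.20650e+10.
Correction k=2: B_{4}/4! · (f^{(3)}(43) − f^{(3)}(9)) = −1/720 · (9.54084e+06 − 87480.0) = -13129.7.
After k=2: 4.20650e+10.
Correction k=3: B_{6}/6! · (f^{(5)}(43) − f^{(5)}(9)) = 1/30240 · (30960.0 − 6480.00) = 0.809524.
After k=3: 4.20650e+10.
Correction k=4: B_{8}/8! · (f^{(7)}(43) − f^{(7)}(9)) = −1/1209600 · (0.00000 − 0.00000) = 0.00000.

S_4 ≈ 4.20650e+10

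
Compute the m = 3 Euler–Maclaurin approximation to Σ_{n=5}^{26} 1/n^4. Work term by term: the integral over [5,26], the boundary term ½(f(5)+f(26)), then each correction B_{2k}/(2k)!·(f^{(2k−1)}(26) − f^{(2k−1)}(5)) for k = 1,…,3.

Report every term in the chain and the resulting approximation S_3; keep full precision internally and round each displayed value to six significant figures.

The integral term ∫_5^26 1/x^4 dx = 0.00264770.
½[f(5) + f(26)] = ½[0.00160000 + 2.18830e-06] = 0.000801094.
So far: 0.00344880.
k=1: B_{2}/(2)! × [f^{(1)}(26) − f^{(1)}(5)] = 1/12 × (-3.36661e-07 − (-0.00128000)) = 0.000106639.
Partial sum through k=1: 0.00355543.
k=2: B_{4}/(4)! × [f^{(3)}(26) − f^{(3)}(5)] = −1/720 × (-1.49406e-08 − (-0.00153600)) = -2.13331e-06.
Partial sum through k=2: 0.00355330.
k=3: B_{6}/(6)! × [f^{(5)}(26) − f^{(5)}(5)] = 1/30240 × (-1.23768e-09 − (-0.00344064)) = 1.13778e-07.

S_3 ≈ 0.00355341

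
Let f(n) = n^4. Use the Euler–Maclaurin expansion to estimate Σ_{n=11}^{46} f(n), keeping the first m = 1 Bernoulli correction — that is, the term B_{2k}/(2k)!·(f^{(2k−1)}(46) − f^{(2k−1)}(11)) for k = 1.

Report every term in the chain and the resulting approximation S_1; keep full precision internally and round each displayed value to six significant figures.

Integral: ∫_11^46 x^4 dx = 4.11604e+07.
½[f(11) + f(46)] = ½[14641.0 + 4.47746e+06] = 2.24605e+06.
Integral + boundary = 4.34064e+07.
Order-1 term: 1/12 · (389344 − 5324.00) = 32001.7.

S_1 ≈ 4.34384e+07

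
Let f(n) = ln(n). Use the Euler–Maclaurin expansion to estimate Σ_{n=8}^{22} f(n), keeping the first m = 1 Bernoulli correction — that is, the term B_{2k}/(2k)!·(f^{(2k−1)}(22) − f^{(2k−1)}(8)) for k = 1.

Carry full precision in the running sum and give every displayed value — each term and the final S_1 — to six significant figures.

S_1 ≈ 39.9460

∫_8^22 ln(x) dx evaluates to 37.3674.
½[f(8) + f(22)] = ½[2.07944 + 3.09104] = 2.58524.
Integral + boundary = 39.9526.
Order-1 term: 1/12 · (0.0454545 − 0.125000) = -0.00662879.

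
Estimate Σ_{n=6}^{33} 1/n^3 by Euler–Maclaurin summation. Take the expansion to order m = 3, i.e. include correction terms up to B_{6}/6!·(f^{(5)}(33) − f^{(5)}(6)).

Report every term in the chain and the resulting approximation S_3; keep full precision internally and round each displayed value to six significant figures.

∫_6^33 1/x^3 dx evaluates to 0.0134298.
Endpoint term: (f(6) + f(33))/2 = (0.00462963 + 2.78265e-05)/2 = 0.00232873.
Running total after boundary: 0.0157585.
Order-1 term: 1/12 · (-2.52968e-06 − (-0.00231481)) = 0.000192690.
After k=1: 0.0159512.
Order-2 term: −1/720 · (-4.64588e-08 − (-0.00128601)) = -1.78606e-06.
After k=2: 0.0159494.
Order-3 term: 1/30240 · (-1.79180e-09 − (-0.00150034)) = 4.96145e-08.

S_3 ≈ 0.0159494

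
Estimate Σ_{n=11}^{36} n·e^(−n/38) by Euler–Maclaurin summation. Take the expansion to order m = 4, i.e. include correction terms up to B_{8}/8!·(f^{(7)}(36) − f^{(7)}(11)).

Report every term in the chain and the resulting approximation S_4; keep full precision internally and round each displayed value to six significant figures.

∫_11^36 x·e^(−x/38) dx evaluates to 303.619.
Endpoint term: (f(11) + f(36))/2 = (8.23523 + 13.9594)/2 = 11.0973.
Integral + boundary = 314.716.
Correction k=1: B_{2}/2! · (f^{(1)}(36) − f^{(1)}(11)) = 1/12 · (0.0204084 − 0.531941) = -0.0426277.
After k=1: 314.674.
Correction k=2: B_{4}/4! · (f^{(3)}(36) − f^{(3)}(11)) = −1/720 · (0.000551197 − 0.00140530) = 1.18626e-06.
After k=2: 314.674.
Correction k=3: B_{6}/6! · (f^{(5)}(36) − f^{(5)}(11)) = 1/30240 · (7.53643e-07 − 1.69129e-06) = -3.10069e-11.
After k=3: 314.674.
Correction k=4: B_{8}/8! · (f^{(7)}(36) − f^{(7)}(11)) = −1/1209600 · (7.79481e-10 − 1.66855e-09) = 7.35007e-16.

S_4 ≈ 314.674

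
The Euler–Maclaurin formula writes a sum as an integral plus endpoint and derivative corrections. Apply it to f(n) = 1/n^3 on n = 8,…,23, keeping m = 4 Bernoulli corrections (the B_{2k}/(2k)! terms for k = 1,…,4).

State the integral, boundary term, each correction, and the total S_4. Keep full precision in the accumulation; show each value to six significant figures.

S_4 ≈ 0.00794481

The integral term ∫_8^23 1/x^3 dx = 0.00686732.
Boundary: ½(f(8) + f(23)) = ½(0.00195312 + 8.21895e-05) = 0.00101766.
So far: 0.00788498.
Order-1 term: 1/12 · (-1.07204e-05 − (-0.000732422)) = 6.01418e-05.
Partial sum through k=1: 0.00794512.
Order-2 term: −1/720 · (-4.05307e-07 − (-0.000228882)) = -3.17329e-07.
Partial sum through k=2: 0.00794480.
Order-3 term: 1/30240 · (-3.21794e-08 − (-0.000150204)) = 4.96599e-09.
Partial sum through k=3: 0.00794481.
Order-4 term: −1/1209600 · (-4.37980e-09 − (-0.000168979)) = -1.39695e-10.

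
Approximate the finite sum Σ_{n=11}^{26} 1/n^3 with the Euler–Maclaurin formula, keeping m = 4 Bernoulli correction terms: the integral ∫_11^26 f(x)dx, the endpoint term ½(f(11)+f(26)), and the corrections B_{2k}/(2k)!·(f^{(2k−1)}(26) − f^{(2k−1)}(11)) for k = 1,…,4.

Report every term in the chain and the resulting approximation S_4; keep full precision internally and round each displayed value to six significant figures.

S_4 ≈ 0.00381317

The integral term ∫_11^26 1/x^3 dx = 0.00339259.
Boundary: ½(f(11) + f(26)) = ½(0.000751315 + 5.68958e-05) = 0.000404105.
So far: 0.00379669.
Order-1 term: 1/12 · (-6.56490e-06 − (-0.000204904)) = 1.65283e-05.
After k=1: 0.00381322.
Order-2 term: −1/720 · (-1.94228e-07 − (-3.38684e-05)) = -4.67697e-08.
After k=2: 0.00381317.
Order-3 term: 1/30240 · (-1.20674e-08 − (-1.17560e-05)) = 3.88357e-10.
After k=3: 0.00381317.
Order-4 term: −1/1209600 · (-1.28529e-09 − (-6.99530e-06)) = -5.78209e-12.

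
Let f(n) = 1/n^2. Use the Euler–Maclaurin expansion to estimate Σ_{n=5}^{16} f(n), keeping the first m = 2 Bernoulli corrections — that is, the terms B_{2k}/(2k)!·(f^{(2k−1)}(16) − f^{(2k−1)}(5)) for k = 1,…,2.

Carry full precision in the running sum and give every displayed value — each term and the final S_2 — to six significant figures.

∫_5^16 1/x^2 dx evaluates to 0.137500.
½[f(5) + f(16)] = ½[0.0400000 + 0.00390625] = 0.0219531.
Running total after boundary: 0.159453.
k=1: B_{2}/(2)! × [f^{(1)}(16) − f^{(1)}(5)] = 1/12 × (-0.000488281 − (-0.0160000)) = 0.00129264.
After k=1: 0.160746.
k=2: B_{4}/(4)! × [f^{(3)}(16) − f^{(3)}(5)] = −1/720 × (-2.28882e-05 − (-0.00768000)) = -1.06349e-05.

S_2 ≈ 0.160735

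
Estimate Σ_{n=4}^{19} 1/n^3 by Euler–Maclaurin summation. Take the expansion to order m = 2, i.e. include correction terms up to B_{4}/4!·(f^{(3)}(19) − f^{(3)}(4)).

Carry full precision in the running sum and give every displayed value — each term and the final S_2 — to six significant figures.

S_2 ≈ 0.0387047

Integral: ∫_4^19 1/x^3 dx = 0.0298650.
Endpoint term: (f(4) + f(19))/2 = (0.0156250 + 0.000145794)/2 = 0.00788540.
So far: 0.0377504.
Order-1 term: 1/12 · (-2.30201e-05 − (-0.0117188)) = 0.000974644.
After k=1: 0.0387250.
Order-2 term: −1/720 · (-1.27535e-06 − (-0.0146484)) = -2.03433e-05.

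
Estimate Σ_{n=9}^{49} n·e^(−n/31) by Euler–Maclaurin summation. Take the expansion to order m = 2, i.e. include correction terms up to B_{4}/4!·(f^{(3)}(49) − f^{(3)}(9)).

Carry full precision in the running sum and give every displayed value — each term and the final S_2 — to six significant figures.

S_2 ≈ 425.414

The integral term ∫_9^49 x·e^(−x/31) dx = 417.059.
½[f(9) + f(49)] = ½[6.73220 + 10.0863] = 8.40924.
So far: 425.468.
Order-1 term: 1/12 · (-0.119521 − 0.530854) = -0.0541980.
After k=1: 425.414.
Order-2 term: −1/720 · (0.000304020 − 0.00210916) = 2.50713e-06.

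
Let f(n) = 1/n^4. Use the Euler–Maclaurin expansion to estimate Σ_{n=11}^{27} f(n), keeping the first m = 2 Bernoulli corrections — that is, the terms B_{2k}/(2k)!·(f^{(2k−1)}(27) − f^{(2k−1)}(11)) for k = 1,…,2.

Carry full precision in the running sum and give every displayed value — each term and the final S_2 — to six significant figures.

S_2 ≈ 0.000270633

The integral term ∫_11^27 1/x^4 dx = 0.000233503.
½[f(11) + f(27)] = ½[6.83013e-05 + 1.88168e-06] = 3.50915e-05.
So far: 0.000268595.
Correction k=1: B_{2}/2! · (f^{(1)}(27) − f^{(1)}(11)) = 1/12 · (-2.78767e-07 − (-2.48369e-05)) = 2.04651e-06.
Partial sum through k=1: 0.000270641.
Correction k=2: B_{4}/4! · (f^{(3)}(27) − f^{(3)}(11)) = −1/720 · (-1.14719e-08 − (-6.15790e-06)) = -8.53670e-09.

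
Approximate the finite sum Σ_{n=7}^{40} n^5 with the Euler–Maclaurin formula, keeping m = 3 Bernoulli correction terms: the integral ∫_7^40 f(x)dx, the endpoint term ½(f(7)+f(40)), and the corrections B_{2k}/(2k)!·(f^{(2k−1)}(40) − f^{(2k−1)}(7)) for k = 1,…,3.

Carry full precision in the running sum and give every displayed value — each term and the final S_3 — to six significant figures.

∫_7^40 x^5 dx evaluates to 6.82647e+08.
Endpoint term: (f(7) + f(40))/2 = (16807.0 + 1.02400e+08)/2 = 5.12084e+07.
So far: 7.33855e+08.
Order-1 term: 1/12 · (1.28000e+07 − 12005.0) = 1.06567e+06.
Running total after k=1: 7.34921e+08.
Order-2 term: −1/720 · (96000.0 − 2940.00) = -129.250.
Running total after k=2: 7.34921e+08.
Order-3 term: 1/30240 · (120.000 − 120.000) = 0.00000.

S_3 ≈ 7.34921e+08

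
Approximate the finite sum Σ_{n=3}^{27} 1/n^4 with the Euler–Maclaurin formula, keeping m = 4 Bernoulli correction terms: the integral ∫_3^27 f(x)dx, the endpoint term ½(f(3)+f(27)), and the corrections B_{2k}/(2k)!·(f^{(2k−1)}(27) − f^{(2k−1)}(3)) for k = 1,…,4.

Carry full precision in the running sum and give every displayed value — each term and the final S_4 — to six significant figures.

S_4 ≈ 0.0198065

The integral term ∫_3^27 1/x^4 dx = 0.0123287.
Boundary: ½(f(3) + f(27)) = ½(0.0123457 + 1.88168e-06) = 0.00617378.
So far: 0.0185025.
k=1: B_{2}/(2)! × [f^{(1)}(27) − f^{(1)}(3)] = 1/12 × (-2.78767e-07 − (-0.0164609)) = 0.00137172.
After k=1: 0.0198742.
k=2: B_{4}/(4)! × [f^{(3)}(27) − f^{(3)}(3)] = −1/720 × (-1.14719e-08 − (-0.0548697)) = -7.62079e-05.
After k=2: 0.0197980.
k=3: B_{6}/(6)! × [f^{(5)}(27) − f^{(5)}(3)] = 1/30240 × (-8.81242e-10 − (-0.341411)) = 1.12901e-05.
After k=3: 0.0198093.
k=4: B_{8}/(8)! × [f^{(7)}(27) − f^{(7)}(3)] = −1/1209600 × (-1.08795e-10 − (-3.41411)) = -2.82251e-06.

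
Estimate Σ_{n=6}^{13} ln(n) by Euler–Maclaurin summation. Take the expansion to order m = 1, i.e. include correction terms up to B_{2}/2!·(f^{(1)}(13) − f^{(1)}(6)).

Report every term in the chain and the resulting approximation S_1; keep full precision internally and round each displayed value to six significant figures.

S_1 ≈ 17.7647

The integral term ∫_6^13 ln(x) dx = 15.5938.
Boundary: ½(f(6) + f(13)) = ½(1.79176 + 2.56495) = 2.17835.
Running total after boundary: 17.7721.
Order-1 term: 1/12 · (0.0769231 − 0.166667) = -0.00747863.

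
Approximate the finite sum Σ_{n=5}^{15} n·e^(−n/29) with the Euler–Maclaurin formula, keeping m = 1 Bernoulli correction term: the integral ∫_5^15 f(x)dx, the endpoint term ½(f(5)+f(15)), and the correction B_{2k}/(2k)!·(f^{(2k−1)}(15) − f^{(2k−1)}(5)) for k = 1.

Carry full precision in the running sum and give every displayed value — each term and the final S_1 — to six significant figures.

S_1 ≈ 75.6854

∫_5^15 x·e^(−x/29) dx evaluates to 69.1442.
½[f(5) + f(15)] = ½[4.20815 + 8.94244] = 6.57530.
So far: 75.7195.
Correction k=1: B_{2}/2! · (f^{(1)}(15) − f^{(1)}(5)) = 1/12 · (0.287803 − 0.696522) = -0.0340599.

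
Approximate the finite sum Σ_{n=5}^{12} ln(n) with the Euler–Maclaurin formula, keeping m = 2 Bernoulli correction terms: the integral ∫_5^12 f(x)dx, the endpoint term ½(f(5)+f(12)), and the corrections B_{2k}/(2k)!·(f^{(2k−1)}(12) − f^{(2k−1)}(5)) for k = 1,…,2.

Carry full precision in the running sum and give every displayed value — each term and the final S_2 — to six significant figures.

Integral: ∫_5^12 ln(x) dx = 14.7717.
½[f(5) + f(12)] = ½[1.60944 + 2.48491] = 2.04717.
Running total after boundary: 16.8189.
Order-1 term: 1/12 · (0.0833333 − 0.200000) = -0.00972222.
Partial sum through k=1: 16.8091.
Order-2 term: −1/720 · (0.00115741 − 0.0160000) = 2.06147e-05.

S_2 ≈ 16.8092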